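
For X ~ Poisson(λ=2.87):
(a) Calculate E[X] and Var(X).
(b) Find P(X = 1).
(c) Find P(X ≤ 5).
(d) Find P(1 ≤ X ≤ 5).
(a) E[X] = 2.8700, Var(X) = 2.8700
(b) P(X = 1) = 0.162726
(c) P(X ≤ 5) = 0.928617
(d) P(1 ≤ X ≤ 5) = 0.871918

We have X ~ Poisson(λ=2.87).

(a) Moments:
E[X] = 2.8700
Var(X) = 2.8700
σ = √Var(X) = 1.6941

(b) Point probability using PMF:
P(X = 1) = 0.162726

(c) Cumulative probability using CDF:
P(X ≤ 5) = F(5) = 0.928617

(d) Range probability:
P(1 ≤ X ≤ 5) = P(X ≤ 5) - P(X ≤ 0)
                   = F(5) - F(0)
                   = 0.928617 - 0.056699
                   = 0.871918

This means approximately 87.2% of outcomes fall in the interval [1, 5].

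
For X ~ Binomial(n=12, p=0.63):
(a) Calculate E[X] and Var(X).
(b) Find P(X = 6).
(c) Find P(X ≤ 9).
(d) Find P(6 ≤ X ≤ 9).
(a) E[X] = 7.5600, Var(X) = 2.7972
(b) P(X = 6) = 0.148226
(c) P(X ≤ 9) = 0.879548
(d) P(6 ≤ X ≤ 9) = 0.768991

We have X ~ Binomial(n=12, p=0.63).

(a) Moments:
E[X] = 7.5600
Var(X) = 2.7972
σ = √Var(X) = 1.6725

(b) Point probability using PMF:
P(X = 6) = 0.148226

(c) Cumulative probability using CDF:
P(X ≤ 9) = F(9) = 0.879548

(d) Range probability:
P(6 ≤ X ≤ 9) = P(X ≤ 9) - P(X ≤ 5)
                   = F(9) - F(5)
                   = 0.879548 - 0.110557
                   = 0.768991

This means approximately 76.9% of outcomes fall in the interval [6, 9].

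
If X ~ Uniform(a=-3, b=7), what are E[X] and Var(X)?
E[X] = 2.0000, Var(X) = 8.3333

We have X ~ Uniform(a=-3, b=7).

For a Uniform distribution with a=-3, b=7:

Expected value:
E[X] = 2.0000

Variance:
Var(X) = 8.3333

Standard deviation:
σ = √Var(X) = 2.8868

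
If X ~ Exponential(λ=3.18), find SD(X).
0.3145

We have X ~ Exponential(λ=3.18).

For an Exponential distribution with λ=3.18:
σ = √Var(X) = 0.3145

The standard deviation is the square root of the variance.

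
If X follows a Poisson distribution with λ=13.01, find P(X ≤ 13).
0.571945

We have X ~ Poisson(λ=13.01).

The CDF gives us P(X ≤ k).

Using the CDF:
P(X ≤ 13) = 0.571945

This means there's approximately a 57.2% chance that X is at most 13.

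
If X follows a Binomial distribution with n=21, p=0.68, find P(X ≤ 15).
0.708551

We have X ~ Binomial(n=21, p=0.68).

The CDF gives us P(X ≤ k).

Using the CDF:
P(X ≤ 15) = 0.708551

This means there's approximately a 70.9% chance that X is at most 15.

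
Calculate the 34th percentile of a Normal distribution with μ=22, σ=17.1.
14.9469

We have X ~ Normal(μ=22, σ=17.1).

We want to find x such that P(X ≤ x) = 0.34.

This is the 34th percentile, which means 34% of values fall below this point.

Using the inverse CDF (quantile function):
x = F⁻¹(0.34) = 14.9469

Verification: P(X ≤ 14.9469) = 0.34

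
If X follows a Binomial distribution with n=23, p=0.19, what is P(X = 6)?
0.132087

We have X ~ Binomial(n=23, p=0.19).

For a Binomial distribution, the PMF gives us the probability of each outcome.

Using the PMF formula:
P(X = 6) = 0.132087

Rounded to 4 decimal places: 0.1321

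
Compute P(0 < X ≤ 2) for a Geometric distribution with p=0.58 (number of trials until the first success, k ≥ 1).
0.823600

We have X ~ Geometric(p=0.58) (number of trials until the first success, k ≥ 1).

To find P(0 < X ≤ 2), we use:
P(0 < X ≤ 2) = P(X ≤ 2) - P(X ≤ 0)
                 = F(2) - F(0)
                 = 0.823600 - 0.000000
                 = 0.823600

So there's approximately a 82.4% chance that X falls in this range.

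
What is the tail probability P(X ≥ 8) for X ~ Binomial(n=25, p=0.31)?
0.531883

We have X ~ Binomial(n=25, p=0.31).

For discrete distributions, P(X ≥ 8) = 1 - P(X ≤ 7).

P(X ≤ 7) = 0.468117
P(X ≥ 8) = 1 - 0.468117 = 0.531883

So there's approximately a 53.2% chance that X is at least 8.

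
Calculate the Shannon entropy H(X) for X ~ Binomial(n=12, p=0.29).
1.8621 nats

We have X ~ Binomial(n=12, p=0.29).

The Shannon entropy measures the uncertainty or information content of the distribution.

For a Binomial distribution with n=12, p=0.29:
H(X) = 1.8621 nats

(In bits, this would be 2.6864 bits.)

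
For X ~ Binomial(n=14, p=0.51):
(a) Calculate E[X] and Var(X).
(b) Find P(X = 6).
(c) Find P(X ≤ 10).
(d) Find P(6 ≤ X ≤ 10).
(a) E[X] = 7.1400, Var(X) = 3.4986
(b) P(X = 6) = 0.175608
(c) P(X ≤ 10) = 0.966072
(d) P(6 ≤ X ≤ 10) = 0.775426

We have X ~ Binomial(n=14, p=0.51).

(a) Moments:
E[X] = 7.1400
Var(X) = 3.4986
σ = √Var(X) = 1.8705

(b) Point probability using PMF:
P(X = 6) = 0.175608

(c) Cumulative probability using CDF:
P(X ≤ 10) = F(10) = 0.966072

(d) Range probability:
P(6 ≤ X ≤ 10) = P(X ≤ 10) - P(X ≤ 5)
                   = F(10) - F(5)
                   = 0.966072 - 0.190646
                   = 0.775426

This means approximately 77.5% of outcomes fall in the interval [6, 10].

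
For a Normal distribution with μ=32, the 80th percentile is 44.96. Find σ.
σ = 15.3989

For X ~ Normal(μ, σ), the p-th percentile satisfies x = μ + z_p × σ,
where z_p = Φ⁻¹(p) is the standard normal quantile.

Step 1: z_{0.8} = Φ⁻¹(0.8) = 0.8416

Step 2: Solve for σ:
44.96 = 32 + 0.8416 × σ
σ = (44.96 - 32) / 0.8416
σ = 12.96 / 0.8416
σ = 15.3989

Verification: μ + z × σ = 32 + 0.8416 × 15.3989 = 44.96 ✓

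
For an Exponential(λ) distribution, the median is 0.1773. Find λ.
λ = 3.9095

For X ~ Exponential(λ), the CDF is F(x) = 1 - e^(-λx).
The median m satisfies F(m) = 0.5:
1 - e^(-λm) = 0.5
e^(-λm) = 0.5
λm = ln(2)
m = ln(2) / λ

Given m = 0.1773:
λ = ln(2) / 0.1773 = 0.693147 / 0.1773 = 3.9095

Verification: ln(2) / 3.9095 = 0.1773 ✓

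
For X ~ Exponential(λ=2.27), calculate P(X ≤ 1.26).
0.942743

We have X ~ Exponential(λ=2.27).

The CDF gives us P(X ≤ k).

Using the CDF:
P(X ≤ 1.26) = 0.942743

This means there's approximately a 94.3% chance that X is at most 1.26.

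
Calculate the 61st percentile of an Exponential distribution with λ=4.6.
0.2047

We have X ~ Exponential(λ=4.6).

We want to find x such that P(X ≤ x) = 0.61.

This is the 61st percentile, which means 61% of values fall below this point.

Using the inverse CDF (quantile function):
x = F⁻¹(0.61) = 0.2047

Verification: P(X ≤ 0.2047) = 0.61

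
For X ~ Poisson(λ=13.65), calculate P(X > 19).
0.063090

We have X ~ Poisson(λ=13.65).

P(X > 19) = 1 - P(X ≤ 19)
                = 1 - F(19)
                = 1 - 0.936910
                = 0.063090

So there's approximately a 6.3% chance that X exceeds 19.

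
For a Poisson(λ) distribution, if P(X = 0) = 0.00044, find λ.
λ = 7.7287

For a Poisson(λ) distribution, the PMF at 0 is:
P(X = 0) = λ^0 e^(-λ) / 0! = e^(-λ)

Given P(X = 0) = 0.00044:
e^(-λ) = 0.00044
-λ = ln(0.00044)
λ = -ln(0.00044) = 7.7287

Verification: e^(-7.7287) = 0.00044 ✓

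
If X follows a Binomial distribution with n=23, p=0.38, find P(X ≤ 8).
0.466003

We have X ~ Binomial(n=23, p=0.38).

The CDF gives us P(X ≤ k).

Using the CDF:
P(X ≤ 8) = 0.466003

This means there's approximately a 46.6% chance that X is at most 8.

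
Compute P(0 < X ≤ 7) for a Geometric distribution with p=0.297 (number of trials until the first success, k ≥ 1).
0.915143

We have X ~ Geometric(p=0.297) (number of trials until the first success, k ≥ 1).

To find P(0 < X ≤ 7), we use:
P(0 < X ≤ 7) = P(X ≤ 7) - P(X ≤ 0)
                 = F(7) - F(0)
                 = 0.915143 - 0.000000
                 = 0.915143

So there's approximately a 91.5% chance that X falls in this range.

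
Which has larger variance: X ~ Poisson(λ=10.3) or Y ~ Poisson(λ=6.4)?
X has larger variance (10.3000 > 6.4000)

Compute the variance for each distribution:

X ~ Poisson(λ=10.3):
Var(X) = 10.3000

Y ~ Poisson(λ=6.4):
Var(Y) = 6.4000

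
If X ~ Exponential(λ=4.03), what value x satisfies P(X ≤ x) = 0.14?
0.0374

We have X ~ Exponential(λ=4.03).

We want to find x such that P(X ≤ x) = 0.14.

This is the 14th percentile, which means 14% of values fall below this point.

Using the inverse CDF (quantile function):
x = F⁻¹(0.14) = 0.0374

Verification: P(X ≤ 0.0374) = 0.14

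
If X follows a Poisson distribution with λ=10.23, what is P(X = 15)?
0.038797

We have X ~ Poisson(λ=10.23).

For a Poisson distribution, the PMF gives us the probability of each outcome.

Using the PMF formula:
P(X = 15) = 0.038797

Rounded to 4 decimal places: 0.0388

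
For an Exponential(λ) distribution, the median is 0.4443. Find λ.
λ = 1.5601

For X ~ Exponential(λ), the CDF is F(x) = 1 - e^(-λx).
The median m satisfies F(m) = 0.5:
1 - e^(-λm) = 0.5
e^(-λm) = 0.5
λm = ln(2)
m = ln(2) / λ

Given m = 0.4443:
λ = ln(2) / 0.4443 = 0.693147 / 0.4443 = 1.5601

Verification: ln(2) / 1.5601 = 0.4443 ✓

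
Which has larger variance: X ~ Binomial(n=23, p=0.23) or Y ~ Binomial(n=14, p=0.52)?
X has larger variance (4.0733 > 3.4944)

Compute the variance for each distribution:

X ~ Binomial(n=23, p=0.23):
Var(X) = 4.0733

Y ~ Binomial(n=14, p=0.52):
Var(Y) = 3.4944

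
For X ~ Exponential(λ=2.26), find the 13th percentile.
0.0616

We have X ~ Exponential(λ=2.26).

We want to find x such that P(X ≤ x) = 0.13.

This is the 13th percentile, which means 13% of values fall below this point.

Using the inverse CDF (quantile function):
x = F⁻¹(0.13) = 0.0616

Verification: P(X ≤ 0.0616) = 0.13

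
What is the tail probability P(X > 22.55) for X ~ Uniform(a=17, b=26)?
0.383333

We have X ~ Uniform(a=17, b=26).

P(X > 22.55) = 1 - P(X ≤ 22.55)
                = 1 - F(22.55)
                = 1 - 0.616667
                = 0.383333

So there's approximately a 38.3% chance that X exceeds 22.55.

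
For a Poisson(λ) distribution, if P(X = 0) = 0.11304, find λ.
λ = 2.1800

For a Poisson(λ) distribution, the PMF at 0 is:
P(X = 0) = λ^0 e^(-λ) / 0! = e^(-λ)

Given P(X = 0) = 0.11304:
e^(-λ) = 0.11304
-λ = ln(0.11304)
λ = -ln(0.11304) = 2.1800

Verification: e^(-2.1800) = 0.11304 ✓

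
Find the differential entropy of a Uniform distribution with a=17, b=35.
2.8904 nats

We have X ~ Uniform(a=17, b=35).

The differential entropy measures the uncertainty or information content of the distribution.

For a Uniform distribution with a=17, b=35:
h(X) = 2.8904 nats

(In bits, this would be 4.1699 bits.)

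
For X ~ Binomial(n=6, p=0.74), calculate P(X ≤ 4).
0.489628

We have X ~ Binomial(n=6, p=0.74).

The CDF gives us P(X ≤ k).

Using the CDF:
P(X ≤ 4) = 0.489628

This means there's approximately a 49.0% chance that X is at most 4.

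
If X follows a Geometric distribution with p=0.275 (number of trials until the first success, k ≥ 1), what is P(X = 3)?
0.144547

We have X ~ Geometric(p=0.275) (number of trials until the first success, k ≥ 1).

For a Geometric distribution, the PMF gives us the probability of each outcome.

Using the PMF formula:
P(X = 3) = 0.144547

Rounded to 4 decimal places: 0.1445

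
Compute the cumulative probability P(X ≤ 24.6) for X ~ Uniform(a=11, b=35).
0.566667

We have X ~ Uniform(a=11, b=35).

The CDF gives us P(X ≤ k).

Using the CDF:
P(X ≤ 24.6) = 0.566667

This means there's approximately a 56.7% chance that X is at most 24.6.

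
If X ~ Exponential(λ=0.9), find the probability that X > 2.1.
0.151072

We have X ~ Exponential(λ=0.9).

P(X > 2.1) = 1 - P(X ≤ 2.1)
                = 1 - F(2.1)
                = 1 - 0.848928
                = 0.151072

So there's approximately a 15.1% chance that X exceeds 2.1.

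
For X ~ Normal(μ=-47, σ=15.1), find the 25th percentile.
-57.1848

We have X ~ Normal(μ=-47, σ=15.1).

We want to find x such that P(X ≤ x) = 0.25.

This is the 25th percentile, which means 25% of values fall below this point.

Using the inverse CDF (quantile function):
x = F⁻¹(0.25) = -57.1848

Verification: P(X ≤ -57.1848) = 0.25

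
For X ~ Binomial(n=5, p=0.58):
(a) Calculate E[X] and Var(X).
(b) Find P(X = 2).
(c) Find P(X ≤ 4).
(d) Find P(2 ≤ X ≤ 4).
(a) E[X] = 2.9000, Var(X) = 1.2180
(b) P(X = 2) = 0.249232
(c) P(X ≤ 4) = 0.934364
(d) P(2 ≤ X ≤ 4) = 0.831056

We have X ~ Binomial(n=5, p=0.58).

(a) Moments:
E[X] = 2.9000
Var(X) = 1.2180
σ = √Var(X) = 1.1036

(b) Point probability using PMF:
P(X = 2) = 0.249232

(c) Cumulative probability using CDF:
P(X ≤ 4) = F(4) = 0.934364

(d) Range probability:
P(2 ≤ X ≤ 4) = P(X ≤ 4) - P(X ≤ 1)
                   = F(4) - F(1)
                   = 0.934364 - 0.103308
                   = 0.831056

This means approximately 83.1% of outcomes fall in the interval [2, 4].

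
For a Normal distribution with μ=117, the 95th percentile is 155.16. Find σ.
σ = 23.1996

For X ~ Normal(μ, σ), the p-th percentile satisfies x = μ + z_p × σ,
where z_p = Φ⁻¹(p) is the standard normal quantile.

Step 1: z_{0.95} = Φ⁻¹(0.95) = 1.6449

Step 2: Solve for σ:
155.16 = 117 + 1.6449 × σ
σ = (155.16 - 117) / 1.6449
σ = 38.16 / 1.6449
σ = 23.1996

Verification: μ + z × σ = 117 + 1.6449 × 23.1996 = 155.16 ✓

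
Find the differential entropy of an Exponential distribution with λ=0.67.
1.4005 nats

We have X ~ Exponential(λ=0.67).

The differential entropy measures the uncertainty or information content of the distribution.

For an Exponential distribution with λ=0.67:
h(X) = 1.4005 nats

(In bits, this would be 2.0205 bits.)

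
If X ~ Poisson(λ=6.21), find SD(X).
2.4920

We have X ~ Poisson(λ=6.21).

For a Poisson distribution with λ=6.21:
σ = √Var(X) = 2.4920

The standard deviation is the square root of the variance.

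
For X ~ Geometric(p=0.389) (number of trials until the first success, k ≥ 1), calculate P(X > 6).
0.052029

We have X ~ Geometric(p=0.389) (number of trials until the first success, k ≥ 1).

P(X > 6) = 1 - P(X ≤ 6)
                = 1 - F(6)
                = 1 - 0.947971
                = 0.052029

So there's approximately a 5.2% chance that X exceeds 6.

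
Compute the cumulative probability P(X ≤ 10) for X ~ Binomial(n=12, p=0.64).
0.963402

We have X ~ Binomial(n=12, p=0.64).

The CDF gives us P(X ≤ k).

Using the CDF:
P(X ≤ 10) = 0.963402

This means there's approximately a 96.3% chance that X is at most 10.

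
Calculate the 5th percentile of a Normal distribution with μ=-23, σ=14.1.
-46.1924

We have X ~ Normal(μ=-23, σ=14.1).

We want to find x such that P(X ≤ x) = 0.05.

This is the 5th percentile, which means 5% of values fall below this point.

Using the inverse CDF (quantile function):
x = F⁻¹(0.05) = -46.1924

Verification: P(X ≤ -46.1924) = 0.05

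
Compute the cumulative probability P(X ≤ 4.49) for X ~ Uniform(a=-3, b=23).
0.288077

We have X ~ Uniform(a=-3, b=23).

The CDF gives us P(X ≤ k).

Using the CDF:
P(X ≤ 4.49) = 0.288077

This means there's approximately a 28.8% chance that X is at most 4.49.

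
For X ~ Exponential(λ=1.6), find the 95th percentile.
1.8723

We have X ~ Exponential(λ=1.6).

We want to find x such that P(X ≤ x) = 0.95.

This is the 95th percentile, which means 95% of values fall below this point.

Using the inverse CDF (quantile function):
x = F⁻¹(0.95) = 1.8723

Verification: P(X ≤ 1.8723) = 0.95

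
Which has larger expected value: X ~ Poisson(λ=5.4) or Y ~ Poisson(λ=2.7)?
X has larger mean (5.4000 > 2.7000)

Compute the expected value for each distribution:

X ~ Poisson(λ=5.4):
E[X] = 5.4000

Y ~ Poisson(λ=2.7):
E[Y] = 2.7000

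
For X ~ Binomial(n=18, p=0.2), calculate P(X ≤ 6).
0.948729

We have X ~ Binomial(n=18, p=0.2).

The CDF gives us P(X ≤ k).

Using the CDF:
P(X ≤ 6) = 0.948729

This means there's approximately a 94.9% chance that X is at most 6.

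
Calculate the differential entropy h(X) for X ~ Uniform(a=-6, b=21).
3.2958 nats

We have X ~ Uniform(a=-6, b=21).

The differential entropy measures the uncertainty or information content of the distribution.

For a Uniform distribution with a=-6, b=21:
h(X) = 3.2958 nats

(In bits, this would be 4.7549 bits.)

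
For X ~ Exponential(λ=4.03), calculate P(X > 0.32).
0.275381

We have X ~ Exponential(λ=4.03).

P(X > 0.32) = 1 - P(X ≤ 0.32)
                = 1 - F(0.32)
                = 1 - 0.724619
                = 0.275381

So there's approximately a 27.5% chance that X exceeds 0.32.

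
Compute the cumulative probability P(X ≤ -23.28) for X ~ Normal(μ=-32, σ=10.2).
0.803697

We have X ~ Normal(μ=-32, σ=10.2).

The CDF gives us P(X ≤ k).

Using the CDF:
P(X ≤ -23.28) = 0.803697

This means there's approximately a 80.4% chance that X is at most -23.28.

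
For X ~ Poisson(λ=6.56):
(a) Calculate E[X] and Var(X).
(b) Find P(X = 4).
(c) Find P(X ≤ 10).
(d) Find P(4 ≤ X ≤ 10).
(a) E[X] = 6.5600, Var(X) = 6.5600
(b) P(X = 4) = 0.109253
(c) P(X ≤ 10) = 0.929760
(d) P(4 ≤ X ≤ 10) = 0.821973

We have X ~ Poisson(λ=6.56).

(a) Moments:
E[X] = 6.5600
Var(X) = 6.5600
σ = √Var(X) = 2.5612

(b) Point probability using PMF:
P(X = 4) = 0.109253

(c) Cumulative probability using CDF:
P(X ≤ 10) = F(10) = 0.929760

(d) Range probability:
P(4 ≤ X ≤ 10) = P(X ≤ 10) - P(X ≤ 3)
                   = F(10) - F(3)
                   = 0.929760 - 0.107787
                   = 0.821973

This means approximately 82.2% of outcomes fall in the interval [4, 10].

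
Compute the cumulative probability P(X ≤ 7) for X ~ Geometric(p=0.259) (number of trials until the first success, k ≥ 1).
0.877333

We have X ~ Geometric(p=0.259) (number of trials until the first success, k ≥ 1).

The CDF gives us P(X ≤ k).

Using the CDF:
P(X ≤ 7) = 0.877333

This means there's approximately a 87.7% chance that X is at most 7.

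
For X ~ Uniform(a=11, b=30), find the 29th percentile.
16.5100

We have X ~ Uniform(a=11, b=30).

We want to find x such that P(X ≤ x) = 0.29.

This is the 29th percentile, which means 29% of values fall below this point.

Using the inverse CDF (quantile function):
x = F⁻¹(0.29) = 16.5100

Verification: P(X ≤ 16.5100) = 0.29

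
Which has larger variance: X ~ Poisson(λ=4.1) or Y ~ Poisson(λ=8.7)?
Y has larger variance (8.7000 > 4.1000)

Compute the variance for each distribution:

X ~ Poisson(λ=4.1):
Var(X) = 4.1000

Y ~ Poisson(λ=8.7):
Var(Y) = 8.7000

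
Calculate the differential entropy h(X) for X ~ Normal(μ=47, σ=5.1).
3.0482 nats

We have X ~ Normal(μ=47, σ=5.1).

The differential entropy measures the uncertainty or information content of the distribution.

For a Normal distribution with μ=47, σ=5.1:
h(X) = 3.0482 nats

(In bits, this would be 4.3976 bits.)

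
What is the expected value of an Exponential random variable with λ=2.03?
0.4926

We have X ~ Exponential(λ=2.03).

For an Exponential distribution with λ=2.03:
E[X] = 0.4926

This is the expected (average) value of X.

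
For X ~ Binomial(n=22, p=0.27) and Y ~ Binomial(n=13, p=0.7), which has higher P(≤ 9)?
X has higher probability (P(X ≤ 9) = 0.9515 > P(Y ≤ 9) = 0.5794)

Compute P(≤ 9) for each distribution:

X ~ Binomial(n=22, p=0.27):
P(X ≤ 9) = 0.9515

Y ~ Binomial(n=13, p=0.7):
P(Y ≤ 9) = 0.5794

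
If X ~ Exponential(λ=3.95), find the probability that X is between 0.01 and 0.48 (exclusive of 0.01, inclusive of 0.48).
0.811102

We have X ~ Exponential(λ=3.95).

To find P(0.01 < X ≤ 0.48), we use:
P(0.01 < X ≤ 0.48) = P(X ≤ 0.48) - P(X ≤ 0.01)
                 = F(0.48) - F(0.01)
                 = 0.849832 - 0.038730
                 = 0.811102

So there's approximately a 81.1% chance that X falls in this range.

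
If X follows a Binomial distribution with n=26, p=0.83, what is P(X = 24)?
0.107314

We have X ~ Binomial(n=26, p=0.83).

For a Binomial distribution, the PMF gives us the probability of each outcome.

Using the PMF formula:
P(X = 24) = 0.107314

Rounded to 4 decimal places: 0.1073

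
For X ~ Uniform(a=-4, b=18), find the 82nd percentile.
14.0400

We have X ~ Uniform(a=-4, b=18).

We want to find x such that P(X ≤ x) = 0.82.

This is the 82nd percentile, which means 82% of values fall below this point.

Using the inverse CDF (quantile function):
x = F⁻¹(0.82) = 14.0400

Verification: P(X ≤ 14.0400) = 0.82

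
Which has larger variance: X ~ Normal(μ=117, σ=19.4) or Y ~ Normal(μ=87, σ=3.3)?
X has larger variance (376.3600 > 10.8900)

Compute the variance for each distribution:

X ~ Normal(μ=117, σ=19.4):
Var(X) = 376.3600

Y ~ Normal(μ=87, σ=3.3):
Var(Y) = 10.8900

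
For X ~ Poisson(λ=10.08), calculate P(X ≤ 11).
0.687642

We have X ~ Poisson(λ=10.08).

The CDF gives us P(X ≤ k).

Using the CDF:
P(X ≤ 11) = 0.687642

This means there's approximately a 68.8% chance that X is at most 11.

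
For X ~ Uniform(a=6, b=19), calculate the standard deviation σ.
3.7528

We have X ~ Uniform(a=6, b=19).

For a Uniform distribution with a=6, b=19:
σ = √Var(X) = 3.7528

The standard deviation is the square root of the variance.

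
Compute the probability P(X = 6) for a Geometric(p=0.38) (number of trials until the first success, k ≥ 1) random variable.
0.034813

We have X ~ Geometric(p=0.38) (number of trials until the first success, k ≥ 1).

For a Geometric distribution, the PMF gives us the probability of each outcome.

Using the PMF formula:
P(X = 6) = 0.034813

Rounded to 4 decimal places: 0.0348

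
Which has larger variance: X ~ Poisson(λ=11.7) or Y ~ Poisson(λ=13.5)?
Y has larger variance (13.5000 > 11.7000)

Compute the variance for each distribution:

X ~ Poisson(λ=11.7):
Var(X) = 11.7000

Y ~ Poisson(λ=13.5):
Var(Y) = 13.5000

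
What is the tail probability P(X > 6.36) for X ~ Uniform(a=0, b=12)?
0.470000

We have X ~ Uniform(a=0, b=12).

P(X > 6.36) = 1 - P(X ≤ 6.36)
                = 1 - F(6.36)
                = 1 - 0.530000
                = 0.470000

So there's approximately a 47.0% chance that X exceeds 6.36.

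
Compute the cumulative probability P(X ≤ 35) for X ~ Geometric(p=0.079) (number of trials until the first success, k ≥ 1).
0.943884

We have X ~ Geometric(p=0.079) (number of trials until the first success, k ≥ 1).

The CDF gives us P(X ≤ k).

Using the CDF:
P(X ≤ 35) = 0.943884

This means there's approximately a 94.4% chance that X is at most 35.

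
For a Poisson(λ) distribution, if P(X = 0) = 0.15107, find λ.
λ = 1.8900

For a Poisson(λ) distribution, the PMF at 0 is:
P(X = 0) = λ^0 e^(-λ) / 0! = e^(-λ)

Given P(X = 0) = 0.15107:
e^(-λ) = 0.15107
-λ = ln(0.15107)
λ = -ln(0.15107) = 1.8900

Verification: e^(-1.8900) = 0.15107 ✓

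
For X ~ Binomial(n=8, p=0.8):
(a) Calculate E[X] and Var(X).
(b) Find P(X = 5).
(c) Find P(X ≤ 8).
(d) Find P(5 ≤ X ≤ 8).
(a) E[X] = 6.4000, Var(X) = 1.2800
(b) P(X = 5) = 0.146801
(c) P(X ≤ 8) = 1.000000
(d) P(5 ≤ X ≤ 8) = 0.943718

We have X ~ Binomial(n=8, p=0.8).

(a) Moments:
E[X] = 6.4000
Var(X) = 1.2800
σ = √Var(X) = 1.1314

(b) Point probability using PMF:
P(X = 5) = 0.146801

(c) Cumulative probability using CDF:
P(X ≤ 8) = F(8) = 1.000000

(d) Range probability:
P(5 ≤ X ≤ 8) = P(X ≤ 8) - P(X ≤ 4)
                   = F(8) - F(4)
                   = 1.000000 - 0.056282
                   = 0.943718

This means approximately 94.4% of outcomes fall in the interval [5, 8].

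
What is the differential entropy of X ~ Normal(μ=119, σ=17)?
4.2522 nats

We have X ~ Normal(μ=119, σ=17).

The differential entropy measures the uncertainty or information content of the distribution.

For a Normal distribution with μ=119, σ=17:
h(X) = 4.2522 nats

(In bits, this would be 6.1346 bits.)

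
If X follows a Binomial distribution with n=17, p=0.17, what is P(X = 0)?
0.042104

We have X ~ Binomial(n=17, p=0.17).

For a Binomial distribution, the PMF gives us the probability of each outcome.

Using the PMF formula:
P(X = 0) = 0.042104

Rounded to 4 decimal places: 0.0421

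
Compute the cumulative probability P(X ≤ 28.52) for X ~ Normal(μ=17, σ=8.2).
0.919971

We have X ~ Normal(μ=17, σ=8.2).

The CDF gives us P(X ≤ k).

Using the CDF:
P(X ≤ 28.52) = 0.919971

This means there's approximately a 92.0% chance that X is at most 28.52.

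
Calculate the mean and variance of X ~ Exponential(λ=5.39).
E[X] = 0.1855, Var(X) = 0.0344

We have X ~ Exponential(λ=5.39).

For an Exponential distribution with λ=5.39:

Expected value:
E[X] = 0.1855

Variance:
Var(X) = 0.0344

Standard deviation:
σ = √Var(X) = 0.1855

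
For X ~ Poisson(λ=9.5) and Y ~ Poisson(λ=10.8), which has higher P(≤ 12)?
X has higher probability (P(X ≤ 12) = 0.8364 > P(Y ≤ 12) = 0.7104)

Compute P(≤ 12) for each distribution:

X ~ Poisson(λ=9.5):
P(X ≤ 12) = 0.8364

Y ~ Poisson(λ=10.8):
P(Y ≤ 12) = 0.7104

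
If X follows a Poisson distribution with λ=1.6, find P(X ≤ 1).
0.524931

We have X ~ Poisson(λ=1.6).

The CDF gives us P(X ≤ k).

Using the CDF:
P(X ≤ 1) = 0.524931

This means there's approximately a 52.5% chance that X is at most 1.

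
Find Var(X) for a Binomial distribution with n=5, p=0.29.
1.0295

We have X ~ Binomial(n=5, p=0.29).

For a Binomial distribution with n=5, p=0.29:
Var(X) = 1.0295

The variance measures the spread of the distribution around the mean.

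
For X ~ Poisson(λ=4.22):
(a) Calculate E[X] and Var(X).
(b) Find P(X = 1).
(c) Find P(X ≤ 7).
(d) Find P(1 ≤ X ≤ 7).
(a) E[X] = 4.2200, Var(X) = 4.2200
(b) P(X = 1) = 0.062028
(c) P(X ≤ 7) = 0.934676
(d) P(1 ≤ X ≤ 7) = 0.919977

We have X ~ Poisson(λ=4.22).

(a) Moments:
E[X] = 4.2200
Var(X) = 4.2200
σ = √Var(X) = 2.0543

(b) Point probability using PMF:
P(X = 1) = 0.062028

(c) Cumulative probability using CDF:
P(X ≤ 7) = F(7) = 0.934676

(d) Range probability:
P(1 ≤ X ≤ 7) = P(X ≤ 7) - P(X ≤ 0)
                   = F(7) - F(0)
                   = 0.934676 - 0.014699
                   = 0.919977

This means approximately 92.0% of outcomes fall in the interval [1, 7].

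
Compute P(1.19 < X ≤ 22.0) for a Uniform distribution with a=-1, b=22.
0.904783

We have X ~ Uniform(a=-1, b=22).

To find P(1.19 < X ≤ 22.0), we use:
P(1.19 < X ≤ 22.0) = P(X ≤ 22.0) - P(X ≤ 1.19)
                 = F(22.0) - F(1.19)
                 = 1.000000 - 0.095217
                 = 0.904783

So there's approximately a 90.5% chance that X falls in this range.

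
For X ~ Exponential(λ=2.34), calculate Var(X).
0.1826

We have X ~ Exponential(λ=2.34).

For an Exponential distribution with λ=2.34:
Var(X) = 0.1826

The variance measures the spread of the distribution around the mean.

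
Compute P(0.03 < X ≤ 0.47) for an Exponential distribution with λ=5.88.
0.775218

We have X ~ Exponential(λ=5.88).

To find P(0.03 < X ≤ 0.47), we use:
P(0.03 < X ≤ 0.47) = P(X ≤ 0.47) - P(X ≤ 0.03)
                 = F(0.47) - F(0.03)
                 = 0.936936 - 0.161717
                 = 0.775218

So there's approximately a 77.5% chance that X falls in this range.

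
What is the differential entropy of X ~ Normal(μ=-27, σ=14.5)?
4.0931 nats

We have X ~ Normal(μ=-27, σ=14.5).

The differential entropy measures the uncertainty or information content of the distribution.

For a Normal distribution with μ=-27, σ=14.5:
h(X) = 4.0931 nats

(In bits, this would be 5.9051 bits.)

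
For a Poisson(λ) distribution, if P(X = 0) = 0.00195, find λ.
λ = 6.2399

For a Poisson(λ) distribution, the PMF at 0 is:
P(X = 0) = λ^0 e^(-λ) / 0! = e^(-λ)

Given P(X = 0) = 0.00195:
e^(-λ) = 0.00195
-λ = ln(0.00195)
λ = -ln(0.00195) = 6.2399

Verification: e^(-6.2399) = 0.00195 ✓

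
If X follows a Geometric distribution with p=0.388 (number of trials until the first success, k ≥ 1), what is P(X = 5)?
0.054430

We have X ~ Geometric(p=0.388) (number of trials until the first success, k ≥ 1).

For a Geometric distribution, the PMF gives us the probability of each outcome.

Using the PMF formula:
P(X = 5) = 0.054430

Rounded to 4 decimal places: 0.0544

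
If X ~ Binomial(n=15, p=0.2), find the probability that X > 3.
0.351838

We have X ~ Binomial(n=15, p=0.2).

P(X > 3) = 1 - P(X ≤ 3)
                = 1 - F(3)
                = 1 - 0.648162
                = 0.351838

So there's approximately a 35.2% chance that X exceeds 3.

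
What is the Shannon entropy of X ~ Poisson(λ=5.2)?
2.2249 nats

We have X ~ Poisson(λ=5.2).

The Shannon entropy measures the uncertainty or information content of the distribution.

For a Poisson distribution with λ=5.2:
H(X) = 2.2249 nats

(In bits, this would be 3.2098 bits.)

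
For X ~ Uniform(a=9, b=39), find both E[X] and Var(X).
E[X] = 24.0000, Var(X) = 75.0000

We have X ~ Uniform(a=9, b=39).

For a Uniform distribution with a=9, b=39:

Expected value:
E[X] = 24.0000

Variance:
Var(X) = 75.0000

Standard deviation:
σ = √Var(X) = 8.6603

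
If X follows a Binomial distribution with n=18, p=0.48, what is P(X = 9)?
0.182817

We have X ~ Binomial(n=18, p=0.48).

For a Binomial distribution, the PMF gives us the probability of each outcome.

Using the PMF formula:
P(X = 9) = 0.182817

Rounded to 4 decimal places: 0.1828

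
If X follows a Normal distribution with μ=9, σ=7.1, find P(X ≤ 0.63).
0.119224

We have X ~ Normal(μ=9, σ=7.1).

The CDF gives us P(X ≤ k).

Using the CDF:
P(X ≤ 0.63) = 0.119224

This means there's approximately a 11.9% chance that X is at most 0.63.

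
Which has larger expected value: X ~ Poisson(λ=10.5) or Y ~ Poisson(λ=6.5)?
X has larger mean (10.5000 > 6.5000)

Compute the expected value for each distribution:

X ~ Poisson(λ=10.5):
E[X] = 10.5000

Y ~ Poisson(λ=6.5):
E[Y] = 6.5000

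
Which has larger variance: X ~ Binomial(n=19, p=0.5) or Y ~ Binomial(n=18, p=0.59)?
X has larger variance (4.7500 > 4.3542)

Compute the variance for each distribution:

X ~ Binomial(n=19, p=0.5):
Var(X) = 4.7500

Y ~ Binomial(n=18, p=0.59):
Var(Y) = 4.3542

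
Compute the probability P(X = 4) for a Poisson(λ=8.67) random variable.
0.040414

We have X ~ Poisson(λ=8.67).

For a Poisson distribution, the PMF gives us the probability of each outcome.

Using the PMF formula:
P(X = 4) = 0.040414

Rounded to 4 decimal places: 0.0404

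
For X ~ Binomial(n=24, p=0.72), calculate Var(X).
4.8384

We have X ~ Binomial(n=24, p=0.72).

For a Binomial distribution with n=24, p=0.72:
Var(X) = 4.8384

The variance measures the spread of the distribution around the mean.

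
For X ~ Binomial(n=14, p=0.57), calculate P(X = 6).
0.120379

We have X ~ Binomial(n=14, p=0.57).

For a Binomial distribution, the PMF gives us the probability of each outcome.

Using the PMF formula:
P(X = 6) = 0.120379

Rounded to 4 decimal places: 0.1204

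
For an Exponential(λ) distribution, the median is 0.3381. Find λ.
λ = 2.0501

For X ~ Exponential(λ), the CDF is F(x) = 1 - e^(-λx).
The median m satisfies F(m) = 0.5:
1 - e^(-λm) = 0.5
e^(-λm) = 0.5
λm = ln(2)
m = ln(2) / λ

Given m = 0.3381:
λ = ln(2) / 0.3381 = 0.693147 / 0.3381 = 2.0501

Verification: ln(2) / 2.0501 = 0.3381 ✓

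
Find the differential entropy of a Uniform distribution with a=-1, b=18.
2.9444 nats

We have X ~ Uniform(a=-1, b=18).

The differential entropy measures the uncertainty or information content of the distribution.

For a Uniform distribution with a=-1, b=18:
h(X) = 2.9444 nats

(In bits, this would be 4.2479 bits.)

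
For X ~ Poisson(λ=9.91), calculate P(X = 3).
0.008058

We have X ~ Poisson(λ=9.91).

For a Poisson distribution, the PMF gives us the probability of each outcome.

Using the PMF formula:
P(X = 3) = 0.008058

Rounded to 4 decimal places: 0.0081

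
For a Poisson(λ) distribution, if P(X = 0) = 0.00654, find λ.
λ = 5.0298

For a Poisson(λ) distribution, the PMF at 0 is:
P(X = 0) = λ^0 e^(-λ) / 0! = e^(-λ)

Given P(X = 0) = 0.00654:
e^(-λ) = 0.00654
-λ = ln(0.00654)
λ = -ln(0.00654) = 5.0298

Verification: e^(-5.0298) = 0.00654 ✓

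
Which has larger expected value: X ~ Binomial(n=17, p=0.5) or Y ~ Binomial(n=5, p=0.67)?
X has larger mean (8.5000 > 3.3500)

Compute the expected value for each distribution:

X ~ Binomial(n=17, p=0.5):
E[X] = 8.5000

Y ~ Binomial(n=5, p=0.67):
E[Y] = 3.3500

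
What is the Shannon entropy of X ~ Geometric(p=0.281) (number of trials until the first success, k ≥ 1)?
2.1135 nats

We have X ~ Geometric(p=0.281) (number of trials until the first success, k ≥ 1).

The Shannon entropy measures the uncertainty or information content of the distribution.

For a Geometric distribution with p=0.281 (number of trials until the first success, k ≥ 1):
H(X) = 2.1135 nats

(In bits, this would be 3.0491 bits.)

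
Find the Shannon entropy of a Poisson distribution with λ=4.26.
2.1201 nats

We have X ~ Poisson(λ=4.26).

The Shannon entropy measures the uncertainty or information content of the distribution.

For a Poisson distribution with λ=4.26:
H(X) = 2.1201 nats

(In bits, this would be 3.0587 bits.)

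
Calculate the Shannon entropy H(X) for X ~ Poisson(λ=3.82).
2.0621 nats

We have X ~ Poisson(λ=3.82).

The Shannon entropy measures the uncertainty or information content of the distribution.

For a Poisson distribution with λ=3.82:
H(X) = 2.0621 nats

(In bits, this would be 2.9750 bits.)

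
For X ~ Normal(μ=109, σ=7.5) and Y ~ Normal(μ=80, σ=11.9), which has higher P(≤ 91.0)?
Y has higher probability (P(Y ≤ 91.0) = 0.8224 > P(X ≤ 91.0) = 0.0082)

Compute P(≤ 91.0) for each distribution:

X ~ Normal(μ=109, σ=7.5):
P(X ≤ 91.0) = 0.0082

Y ~ Normal(μ=80, σ=11.9):
P(Y ≤ 91.0) = 0.8224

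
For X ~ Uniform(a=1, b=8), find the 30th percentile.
3.1000

We have X ~ Uniform(a=1, b=8).

We want to find x such that P(X ≤ x) = 0.3.

This is the 30th percentile, which means 30% of values fall below this point.

Using the inverse CDF (quantile function):
x = F⁻¹(0.3) = 3.1000

Verification: P(X ≤ 3.1000) = 0.3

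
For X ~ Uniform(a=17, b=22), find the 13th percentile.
17.6500

We have X ~ Uniform(a=17, b=22).

We want to find x such that P(X ≤ x) = 0.13.

This is the 13th percentile, which means 13% of values fall below this point.

Using the inverse CDF (quantile function):
x = F⁻¹(0.13) = 17.6500

Verification: P(X ≤ 17.6500) = 0.13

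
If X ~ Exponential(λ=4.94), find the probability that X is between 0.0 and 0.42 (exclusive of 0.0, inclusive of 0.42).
0.874418

We have X ~ Exponential(λ=4.94).

To find P(0.0 < X ≤ 0.42), we use:
P(0.0 < X ≤ 0.42) = P(X ≤ 0.42) - P(X ≤ 0.0)
                 = F(0.42) - F(0.0)
                 = 0.874418 - 0.000000
                 = 0.874418

So there's approximately a 87.4% chance that X falls in this range.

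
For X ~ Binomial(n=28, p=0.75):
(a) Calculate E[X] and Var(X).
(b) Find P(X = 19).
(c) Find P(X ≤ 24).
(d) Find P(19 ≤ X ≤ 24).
(a) E[X] = 21.0000, Var(X) = 5.2500
(b) P(X = 19) = 0.111406
(c) P(X ≤ 24) = 0.944864
(d) P(19 ≤ X ≤ 24) = 0.806411

We have X ~ Binomial(n=28, p=0.75).

(a) Moments:
E[X] = 21.0000
Var(X) = 5.2500
σ = √Var(X) = 2.2913

(b) Point probability using PMF:
P(X = 19) = 0.111406

(c) Cumulative probability using CDF:
P(X ≤ 24) = F(24) = 0.944864

(d) Range probability:
P(19 ≤ X ≤ 24) = P(X ≤ 24) - P(X ≤ 18)
                   = F(24) - F(18)
                   = 0.944864 - 0.138454
                   = 0.806411

This means approximately 80.6% of outcomes fall in the interval [19, 24].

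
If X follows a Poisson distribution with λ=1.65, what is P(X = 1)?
0.316882

We have X ~ Poisson(λ=1.65).

For a Poisson distribution, the PMF gives us the probability of each outcome.

Using the PMF formula:
P(X = 1) = 0.316882

Rounded to 4 decimal places: 0.3169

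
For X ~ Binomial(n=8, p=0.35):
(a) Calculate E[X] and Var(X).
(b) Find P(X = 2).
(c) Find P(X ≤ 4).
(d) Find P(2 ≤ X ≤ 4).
(a) E[X] = 2.8000, Var(X) = 1.8200
(b) P(X = 2) = 0.258687
(c) P(X ≤ 4) = 0.893909
(d) P(2 ≤ X ≤ 4) = 0.724782

We have X ~ Binomial(n=8, p=0.35).

(a) Moments:
E[X] = 2.8000
Var(X) = 1.8200
σ = √Var(X) = 1.3491

(b) Point probability using PMF:
P(X = 2) = 0.258687

(c) Cumulative probability using CDF:
P(X ≤ 4) = F(4) = 0.893909

(d) Range probability:
P(2 ≤ X ≤ 4) = P(X ≤ 4) - P(X ≤ 1)
                   = F(4) - F(1)
                   = 0.893909 - 0.169127
                   = 0.724782

This means approximately 72.5% of outcomes fall in the interval [2, 4].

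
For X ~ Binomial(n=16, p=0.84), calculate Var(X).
2.1504

We have X ~ Binomial(n=16, p=0.84).

For a Binomial distribution with n=16, p=0.84:
Var(X) = 2.1504

The variance measures the spread of the distribution around the mean.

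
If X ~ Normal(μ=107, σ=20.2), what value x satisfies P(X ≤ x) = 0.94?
138.4064

We have X ~ Normal(μ=107, σ=20.2).

We want to find x such that P(X ≤ x) = 0.94.

This is the 94th percentile, which means 94% of values fall below this point.

Using the inverse CDF (quantile function):
x = F⁻¹(0.94) = 138.4064

Verification: P(X ≤ 138.4064) = 0.94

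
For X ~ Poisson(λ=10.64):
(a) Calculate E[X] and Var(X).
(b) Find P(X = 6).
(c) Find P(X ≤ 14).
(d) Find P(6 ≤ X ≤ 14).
(a) E[X] = 10.6400, Var(X) = 10.6400
(b) P(X = 6) = 0.048242
(c) P(X ≤ 14) = 0.878929
(d) P(6 ≤ X ≤ 14) = 0.832501

We have X ~ Poisson(λ=10.64).

(a) Moments:
E[X] = 10.6400
Var(X) = 10.6400
σ = √Var(X) = 3.2619

(b) Point probability using PMF:
P(X = 6) = 0.048242

(c) Cumulative probability using CDF:
P(X ≤ 14) = F(14) = 0.878929

(d) Range probability:
P(6 ≤ X ≤ 14) = P(X ≤ 14) - P(X ≤ 5)
                   = F(14) - F(5)
                   = 0.878929 - 0.046428
                   = 0.832501

This means approximately 83.3% of outcomes fall in the interval [6, 14].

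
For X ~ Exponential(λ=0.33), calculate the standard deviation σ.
3.0303

We have X ~ Exponential(λ=0.33).

For an Exponential distribution with λ=0.33:
σ = √Var(X) = 3.0303

The standard deviation is the square root of the variance.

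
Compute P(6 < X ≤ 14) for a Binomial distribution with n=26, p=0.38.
0.884314

We have X ~ Binomial(n=26, p=0.38).

To find P(6 < X ≤ 14), we use:
P(6 < X ≤ 14) = P(X ≤ 14) - P(X ≤ 6)
                 = F(14) - F(6)
                 = 0.967301 - 0.082987
                 = 0.884314

So there's approximately a 88.4% chance that X falls in this range.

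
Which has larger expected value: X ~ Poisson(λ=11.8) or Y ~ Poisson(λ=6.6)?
X has larger mean (11.8000 > 6.6000)

Compute the expected value for each distribution:

X ~ Poisson(λ=11.8):
E[X] = 11.8000

Y ~ Poisson(λ=6.6):
E[Y] = 6.6000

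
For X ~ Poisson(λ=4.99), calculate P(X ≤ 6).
0.763644

We have X ~ Poisson(λ=4.99).

The CDF gives us P(X ≤ k).

Using the CDF:
P(X ≤ 6) = 0.763644

This means there's approximately a 76.4% chance that X is at most 6.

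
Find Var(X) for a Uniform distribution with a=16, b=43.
60.7500

We have X ~ Uniform(a=16, b=43).

For a Uniform distribution with a=16, b=43:
Var(X) = 60.7500

The variance measures the spread of the distribution around the mean.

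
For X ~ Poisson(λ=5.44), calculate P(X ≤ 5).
0.539230

We have X ~ Poisson(λ=5.44).

The CDF gives us P(X ≤ k).

Using the CDF:
P(X ≤ 5) = 0.539230

This means there's approximately a 53.9% chance that X is at most 5.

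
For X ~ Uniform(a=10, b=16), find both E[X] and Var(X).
E[X] = 13.0000, Var(X) = 3.0000

We have X ~ Uniform(a=10, b=16).

For a Uniform distribution with a=10, b=16:

Expected value:
E[X] = 13.0000

Variance:
Var(X) = 3.0000

Standard deviation:
σ = √Var(X) = 1.7321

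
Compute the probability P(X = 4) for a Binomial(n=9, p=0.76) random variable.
0.033472

We have X ~ Binomial(n=9, p=0.76).

For a Binomial distribution, the PMF gives us the probability of each outcome.

Using the PMF formula:
P(X = 4) = 0.033472

Rounded to 4 decimal places: 0.0335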